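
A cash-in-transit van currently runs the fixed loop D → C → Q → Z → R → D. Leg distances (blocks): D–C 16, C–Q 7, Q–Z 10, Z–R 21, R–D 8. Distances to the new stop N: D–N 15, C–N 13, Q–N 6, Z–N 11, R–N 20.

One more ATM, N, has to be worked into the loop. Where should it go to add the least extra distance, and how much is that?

Minimum extra distance: 7 blocks, inserting N between Q and Z.

Insertion cost between consecutive stops i–j is d(i,N) + d(N,j) − d(i,j):
  between D and C: 15 + 13 − 16 = 12
  between C and Q: 13 + 6 − 7 = 12
  between Q and Z: 6 + 11 − 10 = 7
  between Z and R: 11 + 20 − 21 = 10
  between R and D: 20 + 15 − 8 = 27
Cheapest insertion is between Q and Z, adding 7.
New total = 62 + 7 = 69.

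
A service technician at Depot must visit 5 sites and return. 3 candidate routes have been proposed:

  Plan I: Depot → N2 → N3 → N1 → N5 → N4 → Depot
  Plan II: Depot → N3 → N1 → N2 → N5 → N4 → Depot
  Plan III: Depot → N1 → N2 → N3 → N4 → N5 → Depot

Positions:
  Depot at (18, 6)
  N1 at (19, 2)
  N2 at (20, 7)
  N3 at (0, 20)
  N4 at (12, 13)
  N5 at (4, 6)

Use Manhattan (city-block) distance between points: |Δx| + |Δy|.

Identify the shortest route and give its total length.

92 — Plan III is the shortest.

Plan I: 3 + 33 + 37 + 19 + 15 + 13 = 120
Plan II: 32 + 37 + 6 + 17 + 15 + 13 = 120
Plan III: 5 + 6 + 33 + 19 + 15 + 14 = 92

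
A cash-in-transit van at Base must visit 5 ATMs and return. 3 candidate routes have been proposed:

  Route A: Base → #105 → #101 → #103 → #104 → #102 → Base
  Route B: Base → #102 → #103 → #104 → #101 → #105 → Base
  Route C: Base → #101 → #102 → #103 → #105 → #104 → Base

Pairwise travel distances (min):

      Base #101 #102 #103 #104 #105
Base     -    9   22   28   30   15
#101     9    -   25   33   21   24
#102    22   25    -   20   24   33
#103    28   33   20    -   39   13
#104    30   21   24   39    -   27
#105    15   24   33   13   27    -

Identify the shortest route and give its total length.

Route A: 15 + 24 + 33 + 39 + 24 + 22 = 157
Route B: 22 + 20 + 39 + 21 + 24 + 15 = 141
Route C: 9 + 25 + 20 + 13 + 27 + 30 = 124

124 min — Route C is the shortest.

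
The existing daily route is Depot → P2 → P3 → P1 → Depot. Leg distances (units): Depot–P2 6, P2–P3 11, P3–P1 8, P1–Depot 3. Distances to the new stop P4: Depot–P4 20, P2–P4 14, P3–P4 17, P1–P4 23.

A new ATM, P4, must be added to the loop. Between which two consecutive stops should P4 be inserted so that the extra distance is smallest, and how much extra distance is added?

Adding 20 by placing P4 on the P2–P3 leg.

Insertion cost between consecutive stops i–j is d(i,P4) + d(P4,j) − d(i,j):
  between Depot and P2: 20 + 14 − 6 = 28
  between P2 and P3: 14 + 17 − 11 = 20
  between P3 and P1: 17 + 23 − 8 = 32
  between P1 and Depot: 23 + 20 − 3 = 40
Cheapest insertion is between P2 and P3, adding 20.
New total = 28 + 20 = 48.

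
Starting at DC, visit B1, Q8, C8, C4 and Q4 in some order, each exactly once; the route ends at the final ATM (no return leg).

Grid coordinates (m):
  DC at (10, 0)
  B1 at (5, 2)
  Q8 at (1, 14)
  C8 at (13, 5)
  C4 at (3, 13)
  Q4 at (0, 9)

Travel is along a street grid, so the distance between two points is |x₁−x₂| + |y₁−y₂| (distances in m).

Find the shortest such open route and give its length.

There are 5! = 120 possible orderings.
DC - B1 - Q8 - C8 - C4 - Q4: 7+16+21+18+7 = 69
DC - B1 - Q8 - C8 - Q4 - C4: 7+16+21+17+7 = 68
DC - B1 - Q8 - C4 - C8 - Q4: 7+16+3+18+17 = 61
DC - B1 - Q8 - C4 - Q4 - C8: 7+16+3+7+17 = 50
DC - B1 - Q8 - Q4 - C8 - C4: 7+16+6+17+18 = 64
DC - B1 - Q8 - Q4 - C4 - C8: 7+16+6+7+18 = 54
DC - B1 - C8 - Q8 - C4 - Q4: 7+11+21+3+7 = 49
DC - B1 - C8 - Q8 - Q4 - C4: 7+11+21+6+7 = 52
DC - B1 - C8 - C4 - Q8 - Q4: 7+11+18+3+6 = 45
DC - B1 - C8 - C4 - Q4 - Q8: 7+11+18+7+6 = 49
DC - B1 - C8 - Q4 - Q8 - C4: 7+11+17+6+3 = 44
DC - B1 - C8 - Q4 - C4 - Q8: 7+11+17+7+3 = 45
DC - B1 - C4 - Q8 - C8 - Q4: 7+13+3+21+17 = 61
DC - B1 - C4 - Q8 - Q4 - C8: 7+13+3+6+17 = 46
… (106 more)
DC - C8 - B1 - Q4 - Q8 - C4: 8+11+12+6+3 = 40  ← best
The minimum is 40.
One shortest path: DC → C8 → B1 → Q4 → Q8 → C4.

40 m — the minimum one-way total.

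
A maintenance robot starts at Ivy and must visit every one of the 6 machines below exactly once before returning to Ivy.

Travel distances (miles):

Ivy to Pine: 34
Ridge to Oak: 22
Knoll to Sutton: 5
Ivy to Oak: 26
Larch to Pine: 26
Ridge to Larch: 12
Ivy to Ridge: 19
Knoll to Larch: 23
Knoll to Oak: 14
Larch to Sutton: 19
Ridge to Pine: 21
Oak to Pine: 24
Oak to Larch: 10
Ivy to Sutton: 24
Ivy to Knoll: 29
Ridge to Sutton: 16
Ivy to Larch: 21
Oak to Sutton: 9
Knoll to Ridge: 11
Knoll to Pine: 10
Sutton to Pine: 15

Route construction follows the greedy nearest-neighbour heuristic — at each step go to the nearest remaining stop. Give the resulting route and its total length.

From Ivy: distances to unvisited — Ridge=19, Larch=21, Sutton=24, Oak=26, Knoll=29, Pine=34. Nearest is Ridge (19).
From Ridge: distances to unvisited — Knoll=11, Larch=12, Sutton=16, Pine=21, Oak=22. Nearest is Knoll (11).
From Knoll: distances to unvisited — Sutton=5, Pine=10, Oak=14, Larch=23. Nearest is Sutton (5).
From Sutton: distances to unvisited — Oak=9, Pine=15, Larch=19. Nearest is Oak (9).
From Oak: distances to unvisited — Larch=10, Pine=24. Nearest is Larch (10).
From Larch: distances to unvisited — Pine=26. Nearest is Pine (26).
Return Pine→Ivy: 34.
Total = 19 + 11 + 5 + 9 + 10 + 26 + 34 = 114.

Total distance 114 miles via the nearest-neighbour route Ivy → Ridge → Knoll → Sutton → Oak → Larch → Pine → Ivy.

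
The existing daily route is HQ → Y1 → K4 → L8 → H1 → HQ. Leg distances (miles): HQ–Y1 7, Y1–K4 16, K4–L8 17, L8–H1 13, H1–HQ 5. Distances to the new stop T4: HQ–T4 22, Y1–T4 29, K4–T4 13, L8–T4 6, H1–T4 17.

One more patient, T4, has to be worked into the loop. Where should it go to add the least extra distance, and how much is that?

Insertion cost between consecutive stops i–j is d(i,T4) + d(T4,j) − d(i,j):
  between HQ and Y1: 22 + 29 − 7 = 44
  between Y1 and K4: 29 + 13 − 16 = 26
  between K4 and L8: 13 + 6 − 17 = 2
  between L8 and H1: 6 + 17 − 13 = 10
  between H1 and HQ: 17 + 22 − 5 = 34
Cheapest insertion is between K4 and L8, adding 2.
New total = 58 + 2 = 60.

+2 miles — insert T4 between K4 and L8.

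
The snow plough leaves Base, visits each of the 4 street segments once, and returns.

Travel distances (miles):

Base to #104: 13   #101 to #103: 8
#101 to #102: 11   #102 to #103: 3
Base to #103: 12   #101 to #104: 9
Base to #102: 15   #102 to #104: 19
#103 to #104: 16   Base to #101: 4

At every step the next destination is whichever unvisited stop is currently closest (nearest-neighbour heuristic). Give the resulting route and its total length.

From Base: distances to unvisited — #101=4, #103=12, #104=13, #102=15. Nearest is #101 (4).
From #101: distances to unvisited — #103=8, #104=9, #102=11. Nearest is #103 (8).
From #103: distances to unvisited — #102=3, #104=16. Nearest is #102 (3).
From #102: distances to unvisited — #104=19. Nearest is #104 (19).
Return #104→Base: 13.
Total = 4 + 8 + 3 + 19 + 13 = 47.

Total distance 47 miles via the nearest-neighbour route Base → #101 → #103 → #102 → #104 → Base.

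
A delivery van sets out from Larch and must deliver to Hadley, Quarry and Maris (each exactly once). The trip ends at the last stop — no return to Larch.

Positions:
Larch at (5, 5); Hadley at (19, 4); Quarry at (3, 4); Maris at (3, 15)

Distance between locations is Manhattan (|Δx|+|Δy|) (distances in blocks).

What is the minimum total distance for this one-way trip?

Minimum one-way distance = 39 blocks.

There are 3! = 6 possible orderings.
Larch → Hadley → Quarry → Maris: 15+16+11 = 42
Larch → Hadley → Maris → Quarry: 15+27+11 = 53
Larch → Quarry → Hadley → Maris: 3+16+27 = 46
Larch → Quarry → Maris → Hadley: 3+11+27 = 41
Larch → Maris → Hadley → Quarry: 12+27+16 = 55
Larch → Maris → Quarry → Hadley: 12+11+16 = 39
The minimum is 39.
One shortest path: Larch → Maris → Quarry → Hadley.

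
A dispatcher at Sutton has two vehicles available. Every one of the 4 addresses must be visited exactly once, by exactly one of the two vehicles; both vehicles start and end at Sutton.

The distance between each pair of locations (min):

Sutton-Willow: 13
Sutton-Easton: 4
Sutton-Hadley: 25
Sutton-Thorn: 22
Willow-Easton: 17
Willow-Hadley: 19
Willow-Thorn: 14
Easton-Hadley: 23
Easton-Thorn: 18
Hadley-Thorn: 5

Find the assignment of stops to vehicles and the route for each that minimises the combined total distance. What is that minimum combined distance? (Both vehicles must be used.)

Try each way of splitting the stops between the two vehicles (each non-empty) and, for each split, find the best tour for each vehicle:
  {Willow} + {Easton, Hadley, Thorn}: 26 + 52 = 78
  {Easton} + {Willow, Hadley, Thorn}: 8 + 57 = 65
  {Willow, Easton} + {Hadley, Thorn}: 34 + 52 = 86
  {Hadley} + {Willow, Easton, Thorn}: 50 + 49 = 99
  {Willow, Hadley} + {Easton, Thorn}: 57 + 44 = 101
  {Easton, Hadley} + {Willow, Thorn}: 52 + 49 = 101
  … (7 splits in total)
Best: vehicle 1 Sutton → Easton → Sutton = 8; vehicle 2 Sutton → Willow → Thorn → Hadley → Sutton = 57; combined 65.

65 min — the smallest possible combined total.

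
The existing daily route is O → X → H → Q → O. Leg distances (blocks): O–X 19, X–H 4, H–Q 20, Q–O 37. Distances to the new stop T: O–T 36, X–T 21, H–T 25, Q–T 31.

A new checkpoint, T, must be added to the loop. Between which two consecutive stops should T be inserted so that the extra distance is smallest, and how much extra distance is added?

Insertion cost between consecutive stops i–j is d(i,T) + d(T,j) − d(i,j):
  between O and X: 36 + 21 − 19 = 38
  between X and H: 21 + 25 − 4 = 42
  between H and Q: 25 + 31 − 20 = 36
  between Q and O: 31 + 36 − 37 = 30
Cheapest insertion is between Q and O, adding 30.
New total = 80 + 30 = 110.

Minimum extra distance: 30 blocks, inserting T between Q and O.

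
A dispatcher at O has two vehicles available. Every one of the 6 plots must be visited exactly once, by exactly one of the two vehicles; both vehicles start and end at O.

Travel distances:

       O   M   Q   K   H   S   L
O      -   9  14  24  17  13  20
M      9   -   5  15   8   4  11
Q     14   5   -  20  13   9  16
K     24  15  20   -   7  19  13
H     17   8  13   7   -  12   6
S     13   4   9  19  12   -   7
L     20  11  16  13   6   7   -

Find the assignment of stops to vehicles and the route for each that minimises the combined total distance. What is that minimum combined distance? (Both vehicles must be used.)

Minimum combined distance: 85.

Try each way of splitting the stops between the two vehicles (each non-empty) and, for each split, find the best tour for each vehicle:
  {M} + {Q, K, H, S, L}: 18 + 67 = 85
  {Q} + {M, K, H, S, L}: 28 + 57 = 85
  {M, Q} + {K, H, S, L}: 28 + 57 = 85
  {K} + {M, Q, H, S, L}: 48 + 53 = 101
  {M, K} + {Q, H, S, L}: 48 + 53 = 101
  {Q, K} + {M, H, S, L}: 58 + 43 = 101
  … (31 splits in total)
Best: vehicle 1 O → M → O = 18; vehicle 2 O → Q → K → H → L → S → O = 67; combined 85.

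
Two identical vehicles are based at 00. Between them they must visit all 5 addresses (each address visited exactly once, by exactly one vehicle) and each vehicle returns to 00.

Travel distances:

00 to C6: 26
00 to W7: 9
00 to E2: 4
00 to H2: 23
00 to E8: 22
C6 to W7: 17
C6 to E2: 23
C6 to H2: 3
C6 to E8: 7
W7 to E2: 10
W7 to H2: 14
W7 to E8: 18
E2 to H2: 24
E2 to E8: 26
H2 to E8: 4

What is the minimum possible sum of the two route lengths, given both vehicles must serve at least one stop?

Try each way of splitting the stops between the two vehicles (each non-empty) and, for each split, find the best tour for each vehicle:
  {C6} + {W7, E2, H2, E8}: 52 + 54 = 106
  {W7} + {C6, E2, H2, E8}: 18 + 56 = 74
  {C6, W7} + {E2, H2, E8}: 52 + 54 = 106
  {E2} + {C6, W7, H2, E8}: 8 + 55 = 63
  {C6, E2} + {W7, H2, E8}: 53 + 49 = 102
  {W7, E2} + {C6, H2, E8}: 23 + 55 = 78
  … (15 splits in total)
Best: vehicle 1 00 → E2 → 00 = 8; vehicle 2 00 → W7 → C6 → H2 → E8 → 00 = 55; combined 63.

63 — the smallest possible combined total.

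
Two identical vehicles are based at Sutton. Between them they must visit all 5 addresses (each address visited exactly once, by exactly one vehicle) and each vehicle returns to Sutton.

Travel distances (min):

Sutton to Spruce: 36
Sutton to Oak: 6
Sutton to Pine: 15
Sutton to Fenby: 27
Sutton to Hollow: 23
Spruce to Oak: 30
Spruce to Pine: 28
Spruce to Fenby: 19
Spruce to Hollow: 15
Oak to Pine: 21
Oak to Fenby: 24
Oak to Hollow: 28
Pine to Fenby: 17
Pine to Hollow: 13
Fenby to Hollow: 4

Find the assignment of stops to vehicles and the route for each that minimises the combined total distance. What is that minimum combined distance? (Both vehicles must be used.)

Try each way of splitting the stops between the two vehicles (each non-empty) and, for each split, find the best tour for each vehicle:
  {Spruce} + {Oak, Pine, Fenby, Hollow}: 72 + 62 = 134
  {Oak} + {Spruce, Pine, Fenby, Hollow}: 12 + 87 = 99
  {Spruce, Oak} + {Pine, Fenby, Hollow}: 72 + 59 = 131
  {Pine} + {Spruce, Oak, Fenby, Hollow}: 30 + 82 = 112
  {Spruce, Pine} + {Oak, Fenby, Hollow}: 79 + 57 = 136
  {Oak, Pine} + {Spruce, Fenby, Hollow}: 42 + 82 = 124
  … (15 splits in total)
Best: vehicle 1 Sutton → Oak → Sutton = 12; vehicle 2 Sutton → Spruce → Fenby → Hollow → Pine → Sutton = 87; combined 99.

Minimum combined distance: 99 min.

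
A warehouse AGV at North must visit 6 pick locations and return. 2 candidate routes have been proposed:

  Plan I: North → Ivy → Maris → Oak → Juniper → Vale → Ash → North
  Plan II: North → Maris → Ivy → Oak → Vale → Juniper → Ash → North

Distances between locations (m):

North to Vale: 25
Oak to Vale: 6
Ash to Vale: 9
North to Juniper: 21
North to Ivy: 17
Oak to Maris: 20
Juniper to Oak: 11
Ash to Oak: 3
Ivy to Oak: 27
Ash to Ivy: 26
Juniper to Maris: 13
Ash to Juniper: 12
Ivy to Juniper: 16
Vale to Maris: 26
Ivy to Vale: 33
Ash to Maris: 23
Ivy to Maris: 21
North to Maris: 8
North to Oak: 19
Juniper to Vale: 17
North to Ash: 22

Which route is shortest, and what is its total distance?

113 m — Plan II is the shortest.

Plan I: 17 + 21 + 20 + 11 + 17 + 9 + 22 = 117
Plan II: 8 + 21 + 27 + 6 + 17 + 12 + 22 = 113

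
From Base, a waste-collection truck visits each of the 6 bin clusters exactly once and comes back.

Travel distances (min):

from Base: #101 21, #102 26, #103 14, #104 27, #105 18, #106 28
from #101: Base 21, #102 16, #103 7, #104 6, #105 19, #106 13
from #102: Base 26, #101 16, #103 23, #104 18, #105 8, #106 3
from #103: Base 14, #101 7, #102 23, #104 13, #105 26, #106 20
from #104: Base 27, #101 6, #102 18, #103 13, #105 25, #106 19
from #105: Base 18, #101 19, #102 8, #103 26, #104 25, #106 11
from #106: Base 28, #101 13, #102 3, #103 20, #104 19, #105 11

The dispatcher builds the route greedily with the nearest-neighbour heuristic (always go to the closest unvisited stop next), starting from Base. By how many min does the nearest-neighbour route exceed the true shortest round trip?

From Base: #103=14, #105=18, #101=21, #102=26, #104=27, #106=28 → choose #103 (14).
From #103: #101=7, #104=13, #106=20, #102=23, #105=26 → choose #101 (7).
From #101: #104=6, #106=13, #102=16, #105=19 → choose #104 (6).
From #104: #102=18, #106=19, #105=25 → choose #102 (18).
From #102: #106=3, #105=8 → choose #106 (3).
From #106: #105=11 → choose #105 (11).
NN route Base → #103 → #101 → #104 → #102 → #106 → #105 → Base costs 77.
Optimal: Base → #103 → #101 → #104 → #106 → #102 → #105 → Base costs 75 (by enumerating all 360 distinct tours).
Excess = 77 − 75 = 2.

Excess over optimum: 2 min.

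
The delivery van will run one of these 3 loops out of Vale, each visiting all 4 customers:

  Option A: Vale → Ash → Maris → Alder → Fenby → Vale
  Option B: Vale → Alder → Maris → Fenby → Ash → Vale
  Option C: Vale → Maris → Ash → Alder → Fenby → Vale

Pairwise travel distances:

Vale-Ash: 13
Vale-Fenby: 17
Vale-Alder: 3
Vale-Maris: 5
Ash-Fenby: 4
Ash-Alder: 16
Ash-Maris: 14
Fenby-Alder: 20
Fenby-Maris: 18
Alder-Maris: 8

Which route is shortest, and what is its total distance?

Shortest is Option B, total 46.

Option A: 13 + 14 + 8 + 20 + 17 = 72
Option B: 3 + 8 + 18 + 4 + 13 = 46
Option C: 5 + 14 + 16 + 20 + 17 = 72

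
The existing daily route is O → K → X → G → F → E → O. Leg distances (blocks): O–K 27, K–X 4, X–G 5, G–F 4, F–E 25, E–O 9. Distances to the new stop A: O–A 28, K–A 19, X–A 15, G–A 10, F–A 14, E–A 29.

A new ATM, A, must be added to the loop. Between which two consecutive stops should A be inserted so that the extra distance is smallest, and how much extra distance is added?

Insertion cost between consecutive stops i–j is d(i,A) + d(A,j) − d(i,j):
  between O and K: 28 + 19 − 27 = 20
  between K and X: 19 + 15 − 4 = 30
  between X and G: 15 + 10 − 5 = 20
  between G and F: 10 + 14 − 4 = 20
  between F and E: 14 + 29 − 25 = 18
  between E and O: 29 + 28 − 9 = 48
Cheapest insertion is between F and E, adding 18.
New total = 74 + 18 = 92.

Minimum extra distance: 18 blocks, inserting A between F and E.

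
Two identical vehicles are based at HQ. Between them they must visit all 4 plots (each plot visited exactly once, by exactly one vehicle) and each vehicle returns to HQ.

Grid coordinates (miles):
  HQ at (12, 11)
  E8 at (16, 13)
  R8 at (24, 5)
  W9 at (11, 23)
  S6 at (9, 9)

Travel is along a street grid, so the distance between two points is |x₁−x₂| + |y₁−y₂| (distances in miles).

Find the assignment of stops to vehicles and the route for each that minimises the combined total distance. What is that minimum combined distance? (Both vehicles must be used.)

Try each way of splitting the stops between the two vehicles (each non-empty) and, for each split, find the best tour for each vehicle:
  {E8} + {R8, W9, S6}: 12 + 66 = 78
  {R8} + {E8, W9, S6}: 36 + 42 = 78
  {E8, R8} + {W9, S6}: 40 + 34 = 74
  {W9} + {E8, R8, S6}: 26 + 46 = 72
  {E8, W9} + {R8, S6}: 34 + 42 = 76
  {R8, W9} + {E8, S6}: 62 + 22 = 84
  … (7 splits in total)
Best: vehicle 1 HQ → W9 → HQ = 26; vehicle 2 HQ → E8 → R8 → S6 → HQ = 46; combined 72.

72 miles — the smallest possible combined total.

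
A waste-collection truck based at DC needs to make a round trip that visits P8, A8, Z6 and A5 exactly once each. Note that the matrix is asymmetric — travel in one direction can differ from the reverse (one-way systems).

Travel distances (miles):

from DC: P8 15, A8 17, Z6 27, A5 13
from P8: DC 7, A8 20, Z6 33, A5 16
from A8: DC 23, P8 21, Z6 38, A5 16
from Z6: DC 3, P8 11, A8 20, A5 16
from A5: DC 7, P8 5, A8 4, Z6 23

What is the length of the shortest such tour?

DC - P8 - A8 - Z6 - A5 - DC: 15+20+38+16+7 = 96
DC - P8 - A8 - A5 - Z6 - DC: 15+20+16+23+3 = 77
DC - P8 - Z6 - A8 - A5 - DC: 15+33+20+16+7 = 91
DC - P8 - Z6 - A5 - A8 - DC: 15+33+16+4+23 = 91
DC - P8 - A5 - A8 - Z6 - DC: 15+16+4+38+3 = 76
DC - P8 - A5 - Z6 - A8 - DC: 15+16+23+20+23 = 97
DC - A8 - P8 - Z6 - A5 - DC: 17+21+33+16+7 = 94
DC - A8 - P8 - A5 - Z6 - DC: 17+21+16+23+3 = 80
DC - A8 - Z6 - P8 - A5 - DC: 17+38+11+16+7 = 89
DC - A8 - Z6 - A5 - P8 - DC: 17+38+16+5+7 = 83
DC - A8 - A5 - P8 - Z6 - DC: 17+16+5+33+3 = 74
DC - A8 - A5 - Z6 - P8 - DC: 17+16+23+11+7 = 74
DC - Z6 - P8 - A8 - A5 - DC: 27+11+20+16+7 = 81
DC - Z6 - P8 - A5 - A8 - DC: 27+11+16+4+23 = 81
… (10 more)
DC - A5 - A8 - Z6 - P8 - DC: 13+4+38+11+7 = 73  ← best
The minimum is 73.
One optimal route: DC → A5 → A8 → Z6 → P8 → DC.

Minimum total distance: 73 miles.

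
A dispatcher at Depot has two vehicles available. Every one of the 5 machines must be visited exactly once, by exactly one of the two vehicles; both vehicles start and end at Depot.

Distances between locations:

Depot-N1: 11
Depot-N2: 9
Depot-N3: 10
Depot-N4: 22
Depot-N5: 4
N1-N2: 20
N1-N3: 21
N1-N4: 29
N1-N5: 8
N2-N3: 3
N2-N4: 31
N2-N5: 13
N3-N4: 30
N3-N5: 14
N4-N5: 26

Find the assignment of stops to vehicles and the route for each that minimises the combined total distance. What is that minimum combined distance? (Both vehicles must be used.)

85 — the smallest possible combined total.

There are 2^4 − 1 = 15 ways to divide the 5 stops into two non-empty groups. For each, the best each vehicle can do is its own shortest tour through its group:
  {N1} + {N2, N3, N4, N5}: 22 + 72 = 94
  {N2} + {N1, N3, N4, N5}: 18 + 81 = 99
  {N1, N2} + {N3, N4, N5}: 40 + 70 = 110
  {N3} + {N1, N2, N4, N5}: 20 + 81 = 101
  {N1, N3} + {N2, N4, N5}: 42 + 70 = 112
  {N2, N3} + {N1, N4, N5}: 22 + 63 = 85
  … (15 splits in total)
Best: vehicle 1 Depot → N2 → N3 → Depot = 22; vehicle 2 Depot → N4 → N1 → N5 → Depot = 63; combined 85.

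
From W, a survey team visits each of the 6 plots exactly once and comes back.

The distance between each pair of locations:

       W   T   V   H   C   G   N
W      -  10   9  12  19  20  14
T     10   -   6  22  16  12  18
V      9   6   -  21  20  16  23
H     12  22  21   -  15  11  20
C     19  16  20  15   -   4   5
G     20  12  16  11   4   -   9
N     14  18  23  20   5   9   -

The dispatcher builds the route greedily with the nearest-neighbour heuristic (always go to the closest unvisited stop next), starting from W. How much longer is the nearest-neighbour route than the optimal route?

W: V=9, T=10, H=12, N=14, C=19, G=20 ⇒ V
V: T=6, G=16, C=20, H=21, N=23 ⇒ T
T: G=12, C=16, N=18, H=22 ⇒ G
G: C=4, N=9, H=11 ⇒ C
C: N=5, H=15 ⇒ N
N: H=20 ⇒ H
NN route W → V → T → G → C → N → H → W costs 68.
Optimal: W → V → T → N → C → G → H → W costs 65 (by enumerating all 360 distinct tours).
Excess = 68 − 65 = 3.

Excess over optimum: 3.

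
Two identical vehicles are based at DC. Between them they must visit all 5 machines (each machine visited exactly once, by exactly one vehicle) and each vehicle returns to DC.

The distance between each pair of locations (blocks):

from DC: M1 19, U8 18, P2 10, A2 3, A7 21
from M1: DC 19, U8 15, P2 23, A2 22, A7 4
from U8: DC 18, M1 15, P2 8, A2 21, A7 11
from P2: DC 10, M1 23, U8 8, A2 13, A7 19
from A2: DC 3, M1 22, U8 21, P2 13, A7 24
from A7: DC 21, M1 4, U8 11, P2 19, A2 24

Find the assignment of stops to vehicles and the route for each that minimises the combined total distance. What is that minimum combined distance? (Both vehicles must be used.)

Minimum combined distance: 58 blocks.

Try each way of splitting the stops between the two vehicles (each non-empty) and, for each split, find the best tour for each vehicle:
  {M1} + {U8, P2, A2, A7}: 38 + 56 = 94
  {U8} + {M1, P2, A2, A7}: 36 + 58 = 94
  {M1, U8} + {P2, A2, A7}: 52 + 56 = 108
  {P2} + {M1, U8, A2, A7}: 20 + 58 = 78
  {M1, P2} + {U8, A2, A7}: 52 + 56 = 108
  {U8, P2} + {M1, A2, A7}: 36 + 50 = 86
  … (15 splits in total)
  {A2} + {M1, U8, P2, A7}: 6 + 52 = 58  ← best
Best: vehicle 1 DC → A2 → DC = 6; vehicle 2 DC → M1 → A7 → U8 → P2 → DC = 52; combined 58.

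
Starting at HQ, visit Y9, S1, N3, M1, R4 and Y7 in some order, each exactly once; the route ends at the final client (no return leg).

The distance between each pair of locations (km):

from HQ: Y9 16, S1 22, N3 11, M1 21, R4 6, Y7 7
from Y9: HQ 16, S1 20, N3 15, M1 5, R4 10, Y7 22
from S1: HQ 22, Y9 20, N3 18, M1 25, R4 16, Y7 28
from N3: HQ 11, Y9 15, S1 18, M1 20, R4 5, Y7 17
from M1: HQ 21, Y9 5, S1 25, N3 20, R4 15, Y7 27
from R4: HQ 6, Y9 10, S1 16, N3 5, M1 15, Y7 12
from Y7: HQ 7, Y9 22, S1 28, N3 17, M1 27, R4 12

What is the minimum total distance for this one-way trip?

67 km — the minimum one-way total.

There are 6! = 720 possible orderings.
HQ → Y9 → S1 → N3 → M1 → R4 → Y7: 16+20+18+20+15+12 = 101
HQ → Y9 → S1 → N3 → M1 → Y7 → R4: 16+20+18+20+27+12 = 113
HQ → Y9 → S1 → N3 → R4 → M1 → Y7: 16+20+18+5+15+27 = 101
HQ → Y9 → S1 → N3 → R4 → Y7 → M1: 16+20+18+5+12+27 = 98
HQ → Y9 → S1 → N3 → Y7 → M1 → R4: 16+20+18+17+27+15 = 113
HQ → Y9 → S1 → N3 → Y7 → R4 → M1: 16+20+18+17+12+15 = 98
HQ → Y9 → S1 → M1 → N3 → R4 → Y7: 16+20+25+20+5+12 = 98
HQ → Y9 → S1 → M1 → N3 → Y7 → R4: 16+20+25+20+17+12 = 110
… (712 more)
HQ → Y7 → R4 → N3 → S1 → Y9 → M1: 7+12+5+18+20+5 = 67  ← best
The minimum is 67.
One shortest path: HQ → Y7 → R4 → N3 → S1 → Y9 → M1.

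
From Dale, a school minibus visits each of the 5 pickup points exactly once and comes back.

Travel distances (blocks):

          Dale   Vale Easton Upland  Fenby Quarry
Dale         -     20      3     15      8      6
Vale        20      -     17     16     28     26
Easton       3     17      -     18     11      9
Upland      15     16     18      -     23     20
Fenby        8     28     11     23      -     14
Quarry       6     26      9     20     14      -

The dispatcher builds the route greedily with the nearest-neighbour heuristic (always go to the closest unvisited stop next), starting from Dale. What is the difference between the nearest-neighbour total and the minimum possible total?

Dale: Easton=3, Quarry=6, Fenby=8, Upland=15, Vale=20 ⇒ Easton
Easton: Quarry=9, Fenby=11, Vale=17, Upland=18 ⇒ Quarry
Quarry: Fenby=14, Upland=20, Vale=26 ⇒ Fenby
Fenby: Upland=23, Vale=28 ⇒ Upland
Upland: Vale=16 ⇒ Vale
NN route Dale → Easton → Quarry → Fenby → Upland → Vale → Dale costs 85.
Optimal: Dale → Easton → Vale → Upland → Quarry → Fenby → Dale costs 78 (by enumerating all 60 distinct tours).
Excess = 85 − 78 = 7.

The nearest-neighbour route is 7 blocks longer than optimal.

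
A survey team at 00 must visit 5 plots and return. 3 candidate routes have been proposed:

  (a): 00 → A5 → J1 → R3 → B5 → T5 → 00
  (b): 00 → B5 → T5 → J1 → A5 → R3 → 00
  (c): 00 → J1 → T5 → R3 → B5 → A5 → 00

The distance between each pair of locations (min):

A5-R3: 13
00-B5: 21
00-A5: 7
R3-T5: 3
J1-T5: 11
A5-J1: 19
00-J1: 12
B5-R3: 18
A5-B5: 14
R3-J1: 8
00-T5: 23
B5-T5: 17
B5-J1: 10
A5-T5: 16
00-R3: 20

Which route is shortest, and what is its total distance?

65 min — (c) is the shortest.

(a): 7 + 19 + 8 + 18 + 17 + 23 = 92
(b): 21 + 17 + 11 + 19 + 13 + 20 = 101
(c): 12 + 11 + 3 + 18 + 14 + 7 = 65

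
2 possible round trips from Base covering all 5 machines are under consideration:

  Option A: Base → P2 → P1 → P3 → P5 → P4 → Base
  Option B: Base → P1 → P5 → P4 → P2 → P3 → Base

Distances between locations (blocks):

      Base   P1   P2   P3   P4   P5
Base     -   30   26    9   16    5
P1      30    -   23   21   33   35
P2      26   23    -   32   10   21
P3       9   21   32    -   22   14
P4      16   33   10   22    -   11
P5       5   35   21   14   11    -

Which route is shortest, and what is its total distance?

111 blocks — Option A is the shortest.

Option A: 26 + 23 + 21 + 14 + 11 + 16 = 111
Option B: 30 + 35 + 11 + 10 + 32 + 9 = 127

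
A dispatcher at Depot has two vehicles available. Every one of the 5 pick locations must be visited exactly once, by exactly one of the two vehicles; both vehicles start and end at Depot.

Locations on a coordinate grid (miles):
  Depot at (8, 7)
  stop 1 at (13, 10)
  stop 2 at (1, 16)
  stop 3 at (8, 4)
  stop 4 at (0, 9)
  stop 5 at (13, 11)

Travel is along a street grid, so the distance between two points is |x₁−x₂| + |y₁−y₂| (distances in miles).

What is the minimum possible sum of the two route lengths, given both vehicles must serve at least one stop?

There are 2^4 − 1 = 15 ways to divide the 5 stops into two non-empty groups. For each, the best each vehicle can do is its own shortest tour through its group:
  {stop 1} + {stop 2, stop 3, stop 4, stop 5}: 16 + 50 = 66
  {stop 2} + {stop 1, stop 3, stop 4, stop 5}: 32 + 40 = 72
  {stop 1, stop 2} + {stop 3, stop 4, stop 5}: 42 + 40 = 82
  {stop 3} + {stop 1, stop 2, stop 4, stop 5}: 6 + 44 = 50
  {stop 1, stop 3} + {stop 2, stop 4, stop 5}: 22 + 44 = 66
  {stop 2, stop 3} + {stop 1, stop 4, stop 5}: 38 + 34 = 72
  … (15 splits in total)
Best: vehicle 1 Depot → stop 3 → Depot = 6; vehicle 2 Depot → stop 1 → stop 5 → stop 2 → stop 4 → Depot = 44; combined 50.

Minimum combined distance: 50 miles.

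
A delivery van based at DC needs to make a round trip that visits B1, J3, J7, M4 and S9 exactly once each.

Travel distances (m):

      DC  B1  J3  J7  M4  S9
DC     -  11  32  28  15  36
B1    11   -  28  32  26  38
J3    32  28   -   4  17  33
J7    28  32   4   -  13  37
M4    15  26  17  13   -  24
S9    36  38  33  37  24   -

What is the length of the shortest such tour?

DC - B1 - J3 - J7 - M4 - S9 - DC: 11+28+4+13+24+36 = 116
DC - B1 - J3 - J7 - S9 - M4 - DC: 11+28+4+37+24+15 = 119
DC - B1 - J3 - M4 - J7 - S9 - DC: 11+28+17+13+37+36 = 142
DC - B1 - J3 - M4 - S9 - J7 - DC: 11+28+17+24+37+28 = 145
DC - B1 - J3 - S9 - J7 - M4 - DC: 11+28+33+37+13+15 = 137
DC - B1 - J3 - S9 - M4 - J7 - DC: 11+28+33+24+13+28 = 137
DC - B1 - J7 - J3 - M4 - S9 - DC: 11+32+4+17+24+36 = 124
DC - B1 - J7 - J3 - S9 - M4 - DC: 11+32+4+33+24+15 = 119
DC - B1 - J7 - M4 - J3 - S9 - DC: 11+32+13+17+33+36 = 142
DC - B1 - J7 - M4 - S9 - J3 - DC: 11+32+13+24+33+32 = 145
DC - B1 - J7 - S9 - J3 - M4 - DC: 11+32+37+33+17+15 = 145
DC - B1 - J7 - S9 - M4 - J3 - DC: 11+32+37+24+17+32 = 153
DC - B1 - M4 - J3 - J7 - S9 - DC: 11+26+17+4+37+36 = 131
DC - B1 - M4 - J3 - S9 - J7 - DC: 11+26+17+33+37+28 = 152
… (46 more)
DC - B1 - S9 - J3 - J7 - M4 - DC: 11+38+33+4+13+15 = 114  ← best
The minimum is 114.
One optimal route: DC → B1 → S9 → J3 → J7 → M4 → DC (or its reverse).

Minimum total distance: 114 m.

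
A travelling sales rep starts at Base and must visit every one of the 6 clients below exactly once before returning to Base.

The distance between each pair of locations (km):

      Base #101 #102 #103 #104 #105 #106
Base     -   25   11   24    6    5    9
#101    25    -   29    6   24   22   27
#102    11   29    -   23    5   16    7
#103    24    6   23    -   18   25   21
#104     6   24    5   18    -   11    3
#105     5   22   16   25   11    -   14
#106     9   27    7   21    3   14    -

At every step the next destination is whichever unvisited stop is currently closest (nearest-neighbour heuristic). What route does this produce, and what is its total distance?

At Base the remaining stops are #105 5, #104 6, #106 9, #102 11, #103 24, #101 25; go to #105.
At #105 the remaining stops are #104 11, #106 14, #102 16, #101 22, #103 25; go to #104.
At #104 the remaining stops are #106 3, #102 5, #103 18, #101 24; go to #106.
At #106 the remaining stops are #102 7, #103 21, #101 27; go to #102.
At #102 the remaining stops are #103 23, #101 29; go to #103.
At #103 the remaining stops are #101 6; go to #101.
Return #101→Base: 25.
Total = 5 + 11 + 3 + 7 + 23 + 6 + 25 = 80.

Total distance 80 km via the nearest-neighbour route Base → #105 → #104 → #106 → #102 → #103 → #101 → Base.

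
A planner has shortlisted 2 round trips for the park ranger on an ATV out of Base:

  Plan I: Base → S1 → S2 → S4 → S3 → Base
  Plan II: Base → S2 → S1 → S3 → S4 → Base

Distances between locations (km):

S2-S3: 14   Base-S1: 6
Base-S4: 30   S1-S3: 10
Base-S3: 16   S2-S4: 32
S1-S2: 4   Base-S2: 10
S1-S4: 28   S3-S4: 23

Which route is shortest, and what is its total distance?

Plan I: 6 + 4 + 32 + 23 + 16 = 81
Plan II: 10 + 4 + 10 + 23 + 30 = 77

Shortest is Plan II, total 77 km.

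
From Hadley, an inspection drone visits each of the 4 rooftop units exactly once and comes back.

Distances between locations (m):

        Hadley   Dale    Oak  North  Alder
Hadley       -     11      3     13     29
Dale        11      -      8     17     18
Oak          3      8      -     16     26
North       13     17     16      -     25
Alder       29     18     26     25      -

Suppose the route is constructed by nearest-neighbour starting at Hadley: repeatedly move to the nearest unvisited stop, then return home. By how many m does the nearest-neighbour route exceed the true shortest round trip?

15 m longer than the optimal tour.

Hadley: Oak=3, Dale=11, North=13, Alder=29 ⇒ Oak
Oak: Dale=8, North=16, Alder=26 ⇒ Dale
Dale: North=17, Alder=18 ⇒ North
North: Alder=25 ⇒ Alder
NN route Hadley → Oak → Dale → North → Alder → Hadley costs 82.
Optimal: Hadley → Oak → Dale → Alder → North → Hadley costs 67 (by enumerating all 12 distinct tours).
Excess = 82 − 67 = 15.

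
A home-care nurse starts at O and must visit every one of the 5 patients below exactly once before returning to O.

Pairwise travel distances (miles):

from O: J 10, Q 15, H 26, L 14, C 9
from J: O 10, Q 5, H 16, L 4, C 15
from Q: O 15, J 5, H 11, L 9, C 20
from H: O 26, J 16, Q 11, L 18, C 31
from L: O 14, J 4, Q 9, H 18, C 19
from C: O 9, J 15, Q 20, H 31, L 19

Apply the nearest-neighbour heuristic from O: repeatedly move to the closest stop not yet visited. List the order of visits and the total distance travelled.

Nearest-neighbour total = 74 miles; route O → C → J → L → Q → H → O.

O → [C:9 / J:10 / L:14 / Q:15 / H:26] → C (9)
C → [J:15 / L:19 / Q:20 / H:31] → J (15)
J → [L:4 / Q:5 / H:16] → L (4)
L → [Q:9 / H:18] → Q (9)
Q → [H:11] → H (11)
Return H→O: 26.
Total = 9 + 15 + 4 + 9 + 11 + 26 = 74.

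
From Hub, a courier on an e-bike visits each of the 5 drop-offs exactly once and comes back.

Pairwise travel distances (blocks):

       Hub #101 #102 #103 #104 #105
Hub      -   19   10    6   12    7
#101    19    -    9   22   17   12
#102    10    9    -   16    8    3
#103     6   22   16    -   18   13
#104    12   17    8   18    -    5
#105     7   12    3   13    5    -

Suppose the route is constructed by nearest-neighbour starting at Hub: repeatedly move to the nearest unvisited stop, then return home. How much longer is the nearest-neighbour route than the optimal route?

From Hub: #103=6, #105=7, #102=10, #104=12, #101=19 → choose #103 (6).
From #103: #105=13, #102=16, #104=18, #101=22 → choose #105 (13).
From #105: #102=3, #104=5, #101=12 → choose #102 (3).
From #102: #104=8, #101=9 → choose #104 (8).
From #104: #101=17 → choose #101 (17).
NN route Hub → #103 → #105 → #102 → #104 → #101 → Hub costs 66.
Optimal: Hub → #103 → #101 → #102 → #104 → #105 → Hub costs 57 (by enumerating all 60 distinct tours).
Excess = 66 − 57 = 9.

The nearest-neighbour route is 9 blocks longer than optimal.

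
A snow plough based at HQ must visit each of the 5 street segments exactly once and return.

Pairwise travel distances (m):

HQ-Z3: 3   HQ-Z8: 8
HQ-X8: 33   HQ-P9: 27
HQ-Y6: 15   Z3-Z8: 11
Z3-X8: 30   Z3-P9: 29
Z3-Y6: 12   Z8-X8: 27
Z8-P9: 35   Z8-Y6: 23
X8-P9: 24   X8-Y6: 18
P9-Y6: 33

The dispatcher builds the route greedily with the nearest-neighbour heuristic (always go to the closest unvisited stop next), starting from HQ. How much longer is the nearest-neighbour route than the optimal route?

From HQ: Z3=3, Z8=8, Y6=15, P9=27, X8=33 → choose Z3 (3).
From Z3: Z8=11, Y6=12, P9=29, X8=30 → choose Z8 (11).
From Z8: Y6=23, X8=27, P9=35 → choose Y6 (23).
From Y6: X8=18, P9=33 → choose X8 (18).
From X8: P9=24 → choose P9 (24).
NN route HQ → Z3 → Z8 → Y6 → X8 → P9 → HQ costs 106.
Optimal: HQ → Z3 → Y6 → X8 → P9 → Z8 → HQ costs 100 (by enumerating all 60 distinct tours).
Excess = 106 − 100 = 6.

6 m longer than the optimal tour.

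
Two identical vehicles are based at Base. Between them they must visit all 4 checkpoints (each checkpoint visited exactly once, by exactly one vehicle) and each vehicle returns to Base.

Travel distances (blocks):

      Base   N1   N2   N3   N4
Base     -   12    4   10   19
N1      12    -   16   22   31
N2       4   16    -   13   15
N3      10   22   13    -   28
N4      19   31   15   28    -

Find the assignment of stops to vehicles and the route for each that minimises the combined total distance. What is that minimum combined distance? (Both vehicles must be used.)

There are 2^3 − 1 = 7 ways to divide the 4 stops into two non-empty groups. For each, the best each vehicle can do is its own shortest tour through its group:
  {N1} + {N2, N3, N4}: 24 + 57 = 81
  {N2} + {N1, N3, N4}: 8 + 81 = 89
  {N1, N2} + {N3, N4}: 32 + 57 = 89
  {N3} + {N1, N2, N4}: 20 + 62 = 82
  {N1, N3} + {N2, N4}: 44 + 38 = 82
  {N2, N3} + {N1, N4}: 27 + 62 = 89
  … (7 splits in total)
Best: vehicle 1 Base → N1 → Base = 24; vehicle 2 Base → N2 → N4 → N3 → Base = 57; combined 81.

Minimum combined distance: 81 blocks.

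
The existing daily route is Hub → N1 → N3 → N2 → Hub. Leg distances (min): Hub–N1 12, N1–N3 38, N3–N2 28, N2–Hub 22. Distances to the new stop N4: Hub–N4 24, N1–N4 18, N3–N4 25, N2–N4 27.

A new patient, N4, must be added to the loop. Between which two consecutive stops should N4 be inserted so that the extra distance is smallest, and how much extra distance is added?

Insertion cost between consecutive stops i–j is d(i,N4) + d(N4,j) − d(i,j):
  between Hub and N1: 24 + 18 − 12 = 30
  between N1 and N3: 18 + 25 − 38 = 5
  between N3 and N2: 25 + 27 − 28 = 24
  between N2 and Hub: 27 + 24 − 22 = 29
Cheapest insertion is between N1 and N3, adding 5.
New total = 100 + 5 = 105.

Adding 5 min by placing N4 on the N1–N3 leg.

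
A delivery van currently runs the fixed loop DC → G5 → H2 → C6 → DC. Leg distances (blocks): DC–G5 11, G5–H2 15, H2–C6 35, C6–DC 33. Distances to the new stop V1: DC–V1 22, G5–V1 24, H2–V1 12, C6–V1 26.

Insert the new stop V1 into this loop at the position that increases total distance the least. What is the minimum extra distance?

Minimum extra distance: 3 blocks, inserting V1 between H2 and C6.

Insertion cost between consecutive stops i–j is d(i,V1) + d(V1,j) − d(i,j):
  between DC and G5: 22 + 24 − 11 = 35
  between G5 and H2: 24 + 12 − 15 = 21
  between H2 and C6: 12 + 26 − 35 = 3
  between C6 and DC: 26 + 22 − 33 = 15
Cheapest insertion is between H2 and C6, adding 3.
New total = 94 + 3 = 97.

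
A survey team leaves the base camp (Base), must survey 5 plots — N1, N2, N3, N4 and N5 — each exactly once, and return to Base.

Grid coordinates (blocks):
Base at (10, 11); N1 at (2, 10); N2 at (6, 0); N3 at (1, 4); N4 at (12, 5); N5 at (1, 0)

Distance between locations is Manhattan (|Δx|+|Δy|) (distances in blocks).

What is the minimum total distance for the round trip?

With 5 stops there are 5!/2 = 60 distinct round trips (a route and its reverse cost the same).
Base - N1 - N2 - N3 - N4 - N5 - Base: 9+14+9+12+16+20 = 80
Base - N1 - N2 - N3 - N5 - N4 - Base: 9+14+9+4+16+8 = 60
Base - N1 - N2 - N4 - N3 - N5 - Base: 9+14+11+12+4+20 = 70
Base - N1 - N2 - N4 - N5 - N3 - Base: 9+14+11+16+4+16 = 70
Base - N1 - N2 - N5 - N3 - N4 - Base: 9+14+5+4+12+8 = 52
Base - N1 - N2 - N5 - N4 - N3 - Base: 9+14+5+16+12+16 = 72
Base - N1 - N3 - N2 - N4 - N5 - Base: 9+7+9+11+16+20 = 72
Base - N1 - N3 - N2 - N5 - N4 - Base: 9+7+9+5+16+8 = 54
Base - N1 - N3 - N4 - N2 - N5 - Base: 9+7+12+11+5+20 = 64
Base - N1 - N3 - N4 - N5 - N2 - Base: 9+7+12+16+5+15 = 64
Base - N1 - N3 - N5 - N2 - N4 - Base: 9+7+4+5+11+8 = 44
Base - N1 - N3 - N5 - N4 - N2 - Base: 9+7+4+16+11+15 = 62
Base - N1 - N4 - N2 - N3 - N5 - Base: 9+15+11+9+4+20 = 68
Base - N1 - N4 - N2 - N5 - N3 - Base: 9+15+11+5+4+16 = 60
… (46 more)
The minimum is 44.
One optimal route: Base → N1 → N3 → N5 → N2 → N4 → Base (or its reverse).

44 blocks — the shortest possible round trip.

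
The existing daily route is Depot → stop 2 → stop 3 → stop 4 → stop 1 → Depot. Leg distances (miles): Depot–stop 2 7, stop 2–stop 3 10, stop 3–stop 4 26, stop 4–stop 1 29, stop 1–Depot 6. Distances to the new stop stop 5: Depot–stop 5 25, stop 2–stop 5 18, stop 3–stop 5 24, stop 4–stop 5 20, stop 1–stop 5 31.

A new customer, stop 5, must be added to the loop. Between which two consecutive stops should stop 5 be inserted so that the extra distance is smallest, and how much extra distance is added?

Adding 18 miles by placing stop 5 on the stop 3–stop 4 leg.

Insertion cost between consecutive stops i–j is d(i,stop 5) + d(stop 5,j) − d(i,j):
  between Depot and stop 2: 25 + 18 − 7 = 36
  between stop 2 and stop 3: 18 + 24 − 10 = 32
  between stop 3 and stop 4: 24 + 20 − 26 = 18
  between stop 4 and stop 1: 20 + 31 − 29 = 22
  between stop 1 and Depot: 31 + 25 − 6 = 50
Cheapest insertion is between stop 3 and stop 4, adding 18.
New total = 78 + 18 = 96.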